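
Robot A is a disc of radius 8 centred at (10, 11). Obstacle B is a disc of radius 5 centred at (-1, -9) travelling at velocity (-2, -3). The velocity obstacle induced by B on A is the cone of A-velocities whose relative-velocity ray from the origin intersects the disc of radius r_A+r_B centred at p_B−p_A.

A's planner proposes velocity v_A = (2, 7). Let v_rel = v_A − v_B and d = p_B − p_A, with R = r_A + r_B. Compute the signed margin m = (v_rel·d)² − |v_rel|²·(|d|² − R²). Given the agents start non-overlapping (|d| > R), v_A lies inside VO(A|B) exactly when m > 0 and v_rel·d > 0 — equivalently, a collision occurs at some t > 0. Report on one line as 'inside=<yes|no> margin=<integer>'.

d = (-11, -20),  |d|² = 521;  R = 8+5 = 13,  c = 521−13² = 352
v_rel = (4, 10),  |v_rel|² = 116;  v_rel·d = (4)·(-11) + (10)·(-20) = -244
116·t² + 488·t + 352 = 0  ⇒  m = (-244)² − 116·352 = 18704
m = 18704 > 0,  v_rel·d = -244 < 0  ⇒  outside

inside=no margin=18704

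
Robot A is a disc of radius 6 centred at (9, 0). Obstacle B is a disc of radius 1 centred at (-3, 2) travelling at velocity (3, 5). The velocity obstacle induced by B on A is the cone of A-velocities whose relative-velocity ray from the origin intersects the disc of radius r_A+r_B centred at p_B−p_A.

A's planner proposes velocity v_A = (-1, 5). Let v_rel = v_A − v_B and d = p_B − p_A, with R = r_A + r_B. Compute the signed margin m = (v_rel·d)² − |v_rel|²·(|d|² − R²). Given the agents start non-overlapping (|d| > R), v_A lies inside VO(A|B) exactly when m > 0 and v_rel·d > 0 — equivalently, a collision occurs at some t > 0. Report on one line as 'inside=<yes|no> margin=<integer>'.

d = (-12, 2),  |d|² = 148;  R = 6+1 = 7,  c = 148−7² = 99
v_rel = (-4, 0),  |v_rel|² = 16;  v_rel·d = (-4)·(-12) + (0)·(2) = 48
16·t² − 96·t + 99 = 0  ⇒  m = 48² − 16·99 = 720
m = 720 > 0,  v_rel·d = 48 > 0  ⇒  inside

inside=yes margin=720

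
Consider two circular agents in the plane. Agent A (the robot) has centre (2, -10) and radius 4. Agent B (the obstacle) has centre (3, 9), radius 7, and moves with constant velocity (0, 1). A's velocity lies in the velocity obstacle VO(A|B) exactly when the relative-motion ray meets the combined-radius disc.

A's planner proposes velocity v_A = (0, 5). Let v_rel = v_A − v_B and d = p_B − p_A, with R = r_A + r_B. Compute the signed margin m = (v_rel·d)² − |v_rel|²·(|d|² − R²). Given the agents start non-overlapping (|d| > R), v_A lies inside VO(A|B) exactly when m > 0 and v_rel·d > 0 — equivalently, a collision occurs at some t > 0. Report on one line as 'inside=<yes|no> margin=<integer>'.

d = (1, 19),  |d|² = 362;  R = 4+7 = 11,  c = 362−11² = 241
v_rel = (0, 4),  |v_rel|² = 16;  v_rel·d = (0)·(1) + (4)·(19) = 76
16·t² − 152·t + 241 = 0  ⇒  m = 76² − 16·241 = 1920
m = 1920 > 0,  v_rel·d = 76 > 0  ⇒  inside

inside=yes margin=1920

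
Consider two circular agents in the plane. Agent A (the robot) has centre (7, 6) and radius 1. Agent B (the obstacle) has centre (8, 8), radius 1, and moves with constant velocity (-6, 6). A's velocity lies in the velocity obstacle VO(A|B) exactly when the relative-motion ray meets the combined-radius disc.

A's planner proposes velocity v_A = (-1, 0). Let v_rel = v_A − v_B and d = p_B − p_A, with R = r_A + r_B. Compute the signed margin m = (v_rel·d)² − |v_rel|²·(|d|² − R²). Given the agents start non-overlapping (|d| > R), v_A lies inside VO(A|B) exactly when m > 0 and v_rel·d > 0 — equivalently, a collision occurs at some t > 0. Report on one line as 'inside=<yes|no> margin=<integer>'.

d = (1, 2),  |d|² = 5;  R = 1+1 = 2,  c = 5−2² = 1
v_rel = (5, -6),  |v_rel|² = 61;  v_rel·d = (5)·(1) + (-6)·(2) = -7
61·t² + 14·t + 1 = 0  ⇒  m = (-7)² − 61·1 = -12
m = -12 < 0,  v_rel·d = -7 < 0  ⇒  outside

inside=no margin=-12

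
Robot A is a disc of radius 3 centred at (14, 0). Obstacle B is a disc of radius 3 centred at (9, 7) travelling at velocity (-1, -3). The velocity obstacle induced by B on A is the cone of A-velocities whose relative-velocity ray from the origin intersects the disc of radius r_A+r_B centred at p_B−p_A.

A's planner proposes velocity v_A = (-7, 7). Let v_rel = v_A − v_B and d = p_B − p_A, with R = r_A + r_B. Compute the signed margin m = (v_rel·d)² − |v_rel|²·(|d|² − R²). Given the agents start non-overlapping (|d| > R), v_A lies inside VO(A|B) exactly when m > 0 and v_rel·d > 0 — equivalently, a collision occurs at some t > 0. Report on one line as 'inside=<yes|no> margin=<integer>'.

d = (-5, 7),  |d|² = 74;  R = 3+3 = 6,  c = 74−6² = 38
v_rel = (-6, 10),  |v_rel|² = 136;  v_rel·d = (-6)·(-5) + (10)·(7) = 100
136·t² − 200·t + 38 = 0  ⇒  m = 100² − 136·38 = 4832
m = 4832 > 0,  v_rel·d = 100 > 0  ⇒  inside

inside=yes margin=4832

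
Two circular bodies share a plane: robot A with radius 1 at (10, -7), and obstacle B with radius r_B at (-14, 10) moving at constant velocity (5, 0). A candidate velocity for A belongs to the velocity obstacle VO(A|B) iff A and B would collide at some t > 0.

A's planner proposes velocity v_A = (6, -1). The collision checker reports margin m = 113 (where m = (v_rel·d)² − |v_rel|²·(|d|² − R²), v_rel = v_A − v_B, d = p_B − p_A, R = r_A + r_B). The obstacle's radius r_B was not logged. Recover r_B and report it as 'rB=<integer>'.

m = 113
d = (-24, 17);  v_rel = (1, -1),  |v_rel|² = 2
v_rel×d = (1)·(17) − (-1)·(-24) = -7
since m = R²·2 − (-7)²:  R² = (49 + 113) / 2 = 81
R = √81 = 9  ⇒  r_B = 9 − 1 = 8

rB=8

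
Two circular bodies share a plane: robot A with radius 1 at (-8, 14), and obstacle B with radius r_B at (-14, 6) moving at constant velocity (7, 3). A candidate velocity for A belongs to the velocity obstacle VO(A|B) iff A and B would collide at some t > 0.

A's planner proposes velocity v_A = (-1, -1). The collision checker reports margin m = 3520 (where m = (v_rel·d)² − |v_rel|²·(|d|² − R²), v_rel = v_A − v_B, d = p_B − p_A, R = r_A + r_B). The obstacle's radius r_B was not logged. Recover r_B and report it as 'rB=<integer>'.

m = 3520
d = (-6, -8);  v_rel = (-8, -4),  |v_rel|² = 80
v_rel×d = (-8)·(-8) − (-4)·(-6) = 40
since m = R²·80 − 40²:  R² = (1600 + 3520) / 80 = 64
R = √64 = 8  ⇒  r_B = 8 − 1 = 7

rB=7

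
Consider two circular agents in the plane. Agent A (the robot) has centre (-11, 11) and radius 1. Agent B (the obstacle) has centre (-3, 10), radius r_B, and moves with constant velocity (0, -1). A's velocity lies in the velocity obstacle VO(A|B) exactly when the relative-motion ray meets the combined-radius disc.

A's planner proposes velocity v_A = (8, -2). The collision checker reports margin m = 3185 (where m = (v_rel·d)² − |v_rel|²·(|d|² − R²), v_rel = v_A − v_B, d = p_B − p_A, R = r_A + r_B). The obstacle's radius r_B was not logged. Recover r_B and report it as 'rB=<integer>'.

m = 3185
d = (8, -1);  v_rel = (8, -1),  |v_rel|² = 65
v_rel×d = (8)·(-1) − (-1)·(8) = 0
since m = R²·65 − 0²:  R² = (0 + 3185) / 65 = 49
R = √49 = 7  ⇒  r_B = 7 − 1 = 6

rB=6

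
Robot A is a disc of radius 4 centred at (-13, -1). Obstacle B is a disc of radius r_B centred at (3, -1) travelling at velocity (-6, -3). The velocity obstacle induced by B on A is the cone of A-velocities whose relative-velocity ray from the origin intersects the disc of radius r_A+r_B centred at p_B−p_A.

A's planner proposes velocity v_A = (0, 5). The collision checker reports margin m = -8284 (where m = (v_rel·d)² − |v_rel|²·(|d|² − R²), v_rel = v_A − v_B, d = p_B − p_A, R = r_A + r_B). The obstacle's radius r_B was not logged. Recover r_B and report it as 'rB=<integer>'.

m = -8284
d = (16, 0);  v_rel = (6, 8),  |v_rel|² = 100
v_rel×d = (6)·(0) − (8)·(16) = -128
since m = R²·100 − (-128)²:  R² = (16384 + -8284) / 100 = 81
R = √81 = 9  ⇒  r_B = 9 − 4 = 5

rB=5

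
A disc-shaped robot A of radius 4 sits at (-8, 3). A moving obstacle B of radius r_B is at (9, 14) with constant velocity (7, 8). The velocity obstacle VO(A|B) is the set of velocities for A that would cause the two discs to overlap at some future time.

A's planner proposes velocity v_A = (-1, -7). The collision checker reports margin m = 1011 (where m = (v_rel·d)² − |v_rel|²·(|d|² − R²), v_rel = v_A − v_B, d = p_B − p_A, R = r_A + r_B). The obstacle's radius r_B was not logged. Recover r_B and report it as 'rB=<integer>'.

m = 1011
d = (17, 11);  v_rel = (-8, -15),  |v_rel|² = 289
v_rel×d = (-8)·(11) − (-15)·(17) = 167
since m = R²·289 − 167²:  R² = (27889 + 1011) / 289 = 100
R = √100 = 10  ⇒  r_B = 10 − 4 = 6

rB=6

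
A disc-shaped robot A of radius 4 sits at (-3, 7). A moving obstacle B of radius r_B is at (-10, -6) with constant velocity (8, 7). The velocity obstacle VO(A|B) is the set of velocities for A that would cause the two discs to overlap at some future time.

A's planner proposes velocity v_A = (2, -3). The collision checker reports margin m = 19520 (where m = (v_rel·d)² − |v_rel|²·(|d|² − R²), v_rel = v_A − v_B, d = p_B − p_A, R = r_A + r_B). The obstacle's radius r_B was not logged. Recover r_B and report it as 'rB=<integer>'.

m = 19520
d = (-7, -13);  v_rel = (-6, -10),  |v_rel|² = 136
v_rel×d = (-6)·(-13) − (-10)·(-7) = 8
since m = R²·136 − 8²:  R² = (64 + 19520) / 136 = 144
R = √144 = 12  ⇒  r_B = 12 − 4 = 8

rB=8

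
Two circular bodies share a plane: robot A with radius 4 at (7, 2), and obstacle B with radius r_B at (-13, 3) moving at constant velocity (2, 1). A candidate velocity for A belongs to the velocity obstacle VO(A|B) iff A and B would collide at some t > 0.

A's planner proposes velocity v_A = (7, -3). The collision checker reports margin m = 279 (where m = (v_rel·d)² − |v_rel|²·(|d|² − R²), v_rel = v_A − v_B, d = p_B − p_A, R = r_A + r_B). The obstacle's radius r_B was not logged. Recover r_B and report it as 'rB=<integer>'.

m = 279
d = (-20, 1);  v_rel = (5, -4),  |v_rel|² = 41
v_rel×d = (5)·(1) − (-4)·(-20) = -75
since m = R²·41 − (-75)²:  R² = (5625 + 279) / 41 = 144
R = √144 = 12  ⇒  r_B = 12 − 4 = 8

rB=8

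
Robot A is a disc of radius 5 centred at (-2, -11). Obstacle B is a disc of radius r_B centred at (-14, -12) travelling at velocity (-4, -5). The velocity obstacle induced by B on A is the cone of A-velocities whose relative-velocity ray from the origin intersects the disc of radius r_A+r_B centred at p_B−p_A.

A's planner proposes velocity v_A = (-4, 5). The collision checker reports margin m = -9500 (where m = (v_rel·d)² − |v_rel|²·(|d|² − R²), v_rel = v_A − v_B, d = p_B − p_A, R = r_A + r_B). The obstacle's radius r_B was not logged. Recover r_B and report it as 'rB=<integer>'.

m = -9500
d = (-12, -1);  v_rel = (0, 10),  |v_rel|² = 100
v_rel×d = (0)·(-1) − (10)·(-12) = 120
since m = R²·100 − 120²:  R² = (14400 + -9500) / 100 = 49
R = √49 = 7  ⇒  r_B = 7 − 5 = 2

rB=2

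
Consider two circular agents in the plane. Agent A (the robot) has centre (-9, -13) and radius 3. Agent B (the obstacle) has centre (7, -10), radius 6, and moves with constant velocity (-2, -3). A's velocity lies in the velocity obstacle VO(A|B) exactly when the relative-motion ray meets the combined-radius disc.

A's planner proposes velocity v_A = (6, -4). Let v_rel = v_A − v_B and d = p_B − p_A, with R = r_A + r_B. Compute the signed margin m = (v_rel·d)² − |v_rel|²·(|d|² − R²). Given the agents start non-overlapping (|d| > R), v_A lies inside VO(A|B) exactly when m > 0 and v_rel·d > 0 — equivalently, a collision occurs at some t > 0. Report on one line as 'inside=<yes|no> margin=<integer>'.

d = (16, 3),  |d|² = 265;  R = 3+6 = 9,  c = 265−9² = 184
v_rel = (8, -1),  |v_rel|² = 65;  v_rel·d = (8)·(16) + (-1)·(3) = 125
65·t² − 250·t + 184 = 0  ⇒  m = 125² − 65·184 = 3665
m = 3665 > 0,  v_rel·d = 125 > 0  ⇒  inside

inside=yes margin=3665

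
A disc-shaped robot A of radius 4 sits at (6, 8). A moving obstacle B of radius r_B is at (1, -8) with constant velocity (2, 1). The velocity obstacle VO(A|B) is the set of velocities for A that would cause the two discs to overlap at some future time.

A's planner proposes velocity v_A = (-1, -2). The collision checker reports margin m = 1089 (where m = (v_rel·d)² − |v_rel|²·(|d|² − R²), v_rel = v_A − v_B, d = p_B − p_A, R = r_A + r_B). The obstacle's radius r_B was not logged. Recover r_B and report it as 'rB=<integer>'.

m = 1089
d = (-5, -16);  v_rel = (-3, -3),  |v_rel|² = 18
v_rel×d = (-3)·(-16) − (-3)·(-5) = 33
since m = R²·18 − 33²:  R² = (1089 + 1089) / 18 = 121
R = √121 = 11  ⇒  r_B = 11 − 4 = 7

rB=7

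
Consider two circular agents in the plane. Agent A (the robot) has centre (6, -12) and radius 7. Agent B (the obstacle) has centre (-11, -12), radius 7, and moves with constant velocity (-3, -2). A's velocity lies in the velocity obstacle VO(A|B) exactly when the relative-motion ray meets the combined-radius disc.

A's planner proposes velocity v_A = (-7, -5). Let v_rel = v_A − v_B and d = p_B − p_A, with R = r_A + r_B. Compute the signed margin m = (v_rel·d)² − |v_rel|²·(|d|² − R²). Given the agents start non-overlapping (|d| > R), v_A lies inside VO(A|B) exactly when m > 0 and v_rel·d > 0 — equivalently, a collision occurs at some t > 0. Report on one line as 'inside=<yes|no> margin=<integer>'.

d = (-17, 0),  |d|² = 289;  R = 7+7 = 14,  c = 289−14² = 93
v_rel = (-4, -3),  |v_rel|² = 25;  v_rel·d = (-4)·(-17) + (-3)·(0) = 68
25·t² − 136·t + 93 = 0  ⇒  m = 68² − 25·93 = 2299
m = 2299 > 0,  v_rel·d = 68 > 0  ⇒  inside

inside=yes margin=2299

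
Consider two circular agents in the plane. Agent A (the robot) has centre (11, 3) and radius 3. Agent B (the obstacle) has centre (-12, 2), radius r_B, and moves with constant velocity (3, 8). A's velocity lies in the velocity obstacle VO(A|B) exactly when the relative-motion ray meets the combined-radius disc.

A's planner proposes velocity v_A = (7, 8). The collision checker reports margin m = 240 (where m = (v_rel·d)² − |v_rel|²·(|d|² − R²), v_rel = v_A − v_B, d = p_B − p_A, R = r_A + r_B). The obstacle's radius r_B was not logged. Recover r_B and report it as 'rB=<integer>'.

m = 240
d = (-23, -1);  v_rel = (4, 0),  |v_rel|² = 16
v_rel×d = (4)·(-1) − (0)·(-23) = -4
since m = R²·16 − (-4)²:  R² = (16 + 240) / 16 = 16
R = √16 = 4  ⇒  r_B = 4 − 3 = 1

rB=1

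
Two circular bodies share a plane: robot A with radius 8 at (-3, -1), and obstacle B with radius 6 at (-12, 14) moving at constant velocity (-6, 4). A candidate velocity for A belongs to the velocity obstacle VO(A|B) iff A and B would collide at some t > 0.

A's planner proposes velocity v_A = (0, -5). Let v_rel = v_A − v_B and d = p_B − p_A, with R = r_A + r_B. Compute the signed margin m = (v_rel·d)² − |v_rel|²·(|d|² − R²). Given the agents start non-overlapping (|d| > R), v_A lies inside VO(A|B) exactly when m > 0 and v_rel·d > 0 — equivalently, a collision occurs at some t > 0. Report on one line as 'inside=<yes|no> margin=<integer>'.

d = (-9, 15),  |d|² = 306;  R = 8+6 = 14,  c = 306−14² = 110
v_rel = (6, -9),  |v_rel|² = 117;  v_rel·d = (6)·(-9) + (-9)·(15) = -189
117·t² + 378·t + 110 = 0  ⇒  m = (-189)² − 117·110 = 22851
m = 22851 > 0,  v_rel·d = -189 < 0  ⇒  outside

inside=no margin=22851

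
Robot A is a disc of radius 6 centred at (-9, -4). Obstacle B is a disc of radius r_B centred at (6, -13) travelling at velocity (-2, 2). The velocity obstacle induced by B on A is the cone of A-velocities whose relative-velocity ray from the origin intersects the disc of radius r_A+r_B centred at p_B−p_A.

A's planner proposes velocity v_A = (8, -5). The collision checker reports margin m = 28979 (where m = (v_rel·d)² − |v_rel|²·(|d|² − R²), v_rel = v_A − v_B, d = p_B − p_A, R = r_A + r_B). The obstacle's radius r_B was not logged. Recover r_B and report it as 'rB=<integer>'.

m = 28979
d = (15, -9);  v_rel = (10, -7),  |v_rel|² = 149
v_rel×d = (10)·(-9) − (-7)·(15) = 15
since m = R²·149 − 15²:  R² = (225 + 28979) / 149 = 196
R = √196 = 14  ⇒  r_B = 14 − 6 = 8

rB=8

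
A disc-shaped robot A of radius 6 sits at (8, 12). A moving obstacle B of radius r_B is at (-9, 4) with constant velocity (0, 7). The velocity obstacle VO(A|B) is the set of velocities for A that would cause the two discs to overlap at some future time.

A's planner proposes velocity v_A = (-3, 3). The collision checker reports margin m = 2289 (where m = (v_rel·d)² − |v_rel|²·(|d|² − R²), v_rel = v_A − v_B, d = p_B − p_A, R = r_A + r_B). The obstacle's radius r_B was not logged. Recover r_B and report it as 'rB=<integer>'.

m = 2289
d = (-17, -8);  v_rel = (-3, -4),  |v_rel|² = 25
v_rel×d = (-3)·(-8) − (-4)·(-17) = -44
since m = R²·25 − (-44)²:  R² = (1936 + 2289) / 25 = 169
R = √169 = 13  ⇒  r_B = 13 − 6 = 7

rB=7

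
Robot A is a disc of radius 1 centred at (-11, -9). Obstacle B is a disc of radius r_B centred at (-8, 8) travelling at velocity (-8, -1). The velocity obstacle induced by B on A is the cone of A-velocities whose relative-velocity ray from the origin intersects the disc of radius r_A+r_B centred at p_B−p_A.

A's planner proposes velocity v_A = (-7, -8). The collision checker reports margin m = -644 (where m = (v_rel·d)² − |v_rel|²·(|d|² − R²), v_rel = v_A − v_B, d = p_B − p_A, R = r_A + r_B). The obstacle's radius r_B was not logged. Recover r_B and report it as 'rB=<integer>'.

m = -644
d = (3, 17);  v_rel = (1, -7),  |v_rel|² = 50
v_rel×d = (1)·(17) − (-7)·(3) = 38
since m = R²·50 − 38²:  R² = (1444 + -644) / 50 = 16
R = √16 = 4  ⇒  r_B = 4 − 1 = 3

rB=3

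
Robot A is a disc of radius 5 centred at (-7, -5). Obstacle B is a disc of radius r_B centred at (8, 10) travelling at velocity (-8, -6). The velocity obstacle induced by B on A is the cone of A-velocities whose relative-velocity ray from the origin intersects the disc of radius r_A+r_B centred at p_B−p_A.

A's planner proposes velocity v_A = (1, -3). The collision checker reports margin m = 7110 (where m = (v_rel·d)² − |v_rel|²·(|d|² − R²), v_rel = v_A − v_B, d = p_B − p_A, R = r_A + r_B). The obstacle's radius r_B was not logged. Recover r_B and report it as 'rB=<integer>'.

m = 7110
d = (15, 15);  v_rel = (9, 3),  |v_rel|² = 90
v_rel×d = (9)·(15) − (3)·(15) = 90
since m = R²·90 − 90²:  R² = (8100 + 7110) / 90 = 169
R = √169 = 13  ⇒  r_B = 13 − 5 = 8

rB=8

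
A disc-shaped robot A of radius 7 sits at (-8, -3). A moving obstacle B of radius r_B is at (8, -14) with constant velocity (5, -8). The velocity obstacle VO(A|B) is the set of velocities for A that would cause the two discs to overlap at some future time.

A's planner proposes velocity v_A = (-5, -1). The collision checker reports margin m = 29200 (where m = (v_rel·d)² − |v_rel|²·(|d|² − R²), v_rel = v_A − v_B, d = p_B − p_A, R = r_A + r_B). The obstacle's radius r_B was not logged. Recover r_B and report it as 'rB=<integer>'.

m = 29200
d = (16, -11);  v_rel = (-10, 7),  |v_rel|² = 149
v_rel×d = (-10)·(-11) − (7)·(16) = -2
since m = R²·149 − (-2)²:  R² = (4 + 29200) / 149 = 196
R = √196 = 14  ⇒  r_B = 14 − 7 = 7

rB=7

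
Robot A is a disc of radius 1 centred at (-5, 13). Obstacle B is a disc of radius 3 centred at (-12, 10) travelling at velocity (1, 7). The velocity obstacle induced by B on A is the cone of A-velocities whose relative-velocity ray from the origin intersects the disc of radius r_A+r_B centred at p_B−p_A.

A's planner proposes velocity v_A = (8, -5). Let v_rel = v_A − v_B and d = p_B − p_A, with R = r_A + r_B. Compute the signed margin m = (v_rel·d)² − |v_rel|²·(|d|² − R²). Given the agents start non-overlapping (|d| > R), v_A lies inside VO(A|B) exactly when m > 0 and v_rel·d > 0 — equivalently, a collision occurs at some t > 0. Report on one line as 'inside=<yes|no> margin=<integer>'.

d = (-7, -3),  |d|² = 58;  R = 1+3 = 4,  c = 58−4² = 42
v_rel = (7, -12),  |v_rel|² = 193;  v_rel·d = (7)·(-7) + (-12)·(-3) = -13
193·t² + 26·t + 42 = 0  ⇒  m = (-13)² − 193·42 = -7937
m = -7937 < 0,  v_rel·d = -13 < 0  ⇒  outside

inside=no margin=-7937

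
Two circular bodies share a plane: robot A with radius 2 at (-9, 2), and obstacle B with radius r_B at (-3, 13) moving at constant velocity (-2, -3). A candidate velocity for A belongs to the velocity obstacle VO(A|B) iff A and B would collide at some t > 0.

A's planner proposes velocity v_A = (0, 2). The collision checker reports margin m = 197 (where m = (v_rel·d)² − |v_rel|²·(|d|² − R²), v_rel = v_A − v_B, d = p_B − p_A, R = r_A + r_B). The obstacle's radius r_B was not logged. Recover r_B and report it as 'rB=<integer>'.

m = 197
d = (6, 11);  v_rel = (2, 5),  |v_rel|² = 29
v_rel×d = (2)·(11) − (5)·(6) = -8
since m = R²·29 − (-8)²:  R² = (64 + 197) / 29 = 9
R = √9 = 3  ⇒  r_B = 3 − 2 = 1

rB=1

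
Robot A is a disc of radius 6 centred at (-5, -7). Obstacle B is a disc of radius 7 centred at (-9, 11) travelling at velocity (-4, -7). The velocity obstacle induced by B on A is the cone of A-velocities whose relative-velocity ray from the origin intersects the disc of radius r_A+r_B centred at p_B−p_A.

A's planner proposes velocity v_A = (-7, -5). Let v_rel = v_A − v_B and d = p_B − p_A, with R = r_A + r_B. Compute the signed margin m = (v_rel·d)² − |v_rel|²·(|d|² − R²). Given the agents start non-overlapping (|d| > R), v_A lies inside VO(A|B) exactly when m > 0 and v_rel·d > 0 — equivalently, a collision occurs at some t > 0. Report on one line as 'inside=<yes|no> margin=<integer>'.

d = (-4, 18),  |d|² = 340;  R = 6+7 = 13,  c = 340−13² = 171
v_rel = (-3, 2),  |v_rel|² = 13;  v_rel·d = (-3)·(-4) + (2)·(18) = 48
13·t² − 96·t + 171 = 0  ⇒  m = 48² − 13·171 = 81
m = 81 > 0,  v_rel·d = 48 > 0  ⇒  inside

inside=yes margin=81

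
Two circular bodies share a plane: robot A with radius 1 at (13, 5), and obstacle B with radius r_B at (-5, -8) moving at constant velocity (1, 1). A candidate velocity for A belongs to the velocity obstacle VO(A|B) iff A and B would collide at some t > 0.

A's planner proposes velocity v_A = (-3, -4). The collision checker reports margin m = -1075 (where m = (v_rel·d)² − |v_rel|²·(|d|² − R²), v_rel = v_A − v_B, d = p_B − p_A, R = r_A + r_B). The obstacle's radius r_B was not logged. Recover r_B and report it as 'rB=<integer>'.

m = -1075
d = (-18, -13);  v_rel = (-4, -5),  |v_rel|² = 41
v_rel×d = (-4)·(-13) − (-5)·(-18) = -38
since m = R²·41 − (-38)²:  R² = (1444 + -1075) / 41 = 9
R = √9 = 3  ⇒  r_B = 3 − 1 = 2

rB=2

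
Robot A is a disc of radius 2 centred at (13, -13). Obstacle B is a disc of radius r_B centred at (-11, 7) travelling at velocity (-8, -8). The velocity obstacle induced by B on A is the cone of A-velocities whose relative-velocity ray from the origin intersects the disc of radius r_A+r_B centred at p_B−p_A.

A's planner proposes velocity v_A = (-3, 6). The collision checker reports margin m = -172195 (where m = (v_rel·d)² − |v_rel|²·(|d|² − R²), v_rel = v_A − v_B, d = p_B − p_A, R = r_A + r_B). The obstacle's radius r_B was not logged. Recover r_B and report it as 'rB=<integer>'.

m = -172195
d = (-24, 20);  v_rel = (5, 14),  |v_rel|² = 221
v_rel×d = (5)·(20) − (14)·(-24) = 436
since m = R²·221 − 436²:  R² = (190096 + -172195) / 221 = 81
R = √81 = 9  ⇒  r_B = 9 − 2 = 7

rB=7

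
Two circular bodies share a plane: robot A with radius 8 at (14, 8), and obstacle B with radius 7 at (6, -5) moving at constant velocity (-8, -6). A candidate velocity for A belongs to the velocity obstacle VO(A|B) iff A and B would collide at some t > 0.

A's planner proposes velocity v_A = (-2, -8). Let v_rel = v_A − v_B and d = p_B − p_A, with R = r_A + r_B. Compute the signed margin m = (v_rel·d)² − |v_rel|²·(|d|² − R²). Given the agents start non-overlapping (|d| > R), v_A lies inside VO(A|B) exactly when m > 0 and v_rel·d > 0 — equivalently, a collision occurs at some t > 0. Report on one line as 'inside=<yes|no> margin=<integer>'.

d = (-8, -13),  |d|² = 233;  R = 8+7 = 15,  c = 233−15² = 8
v_rel = (6, -2),  |v_rel|² = 40;  v_rel·d = (6)·(-8) + (-2)·(-13) = -22
40·t² + 44·t + 8 = 0  ⇒  m = (-22)² − 40·8 = 164
m = 164 > 0,  v_rel·d = -22 < 0  ⇒  outside

inside=no margin=164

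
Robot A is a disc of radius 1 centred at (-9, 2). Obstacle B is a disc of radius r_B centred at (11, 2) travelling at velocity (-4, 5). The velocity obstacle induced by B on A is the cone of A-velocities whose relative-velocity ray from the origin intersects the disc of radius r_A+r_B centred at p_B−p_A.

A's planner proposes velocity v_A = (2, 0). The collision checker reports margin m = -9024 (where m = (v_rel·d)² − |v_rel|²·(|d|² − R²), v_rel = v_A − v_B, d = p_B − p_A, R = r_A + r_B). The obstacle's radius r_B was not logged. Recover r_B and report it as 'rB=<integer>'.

m = -9024
d = (20, 0);  v_rel = (6, -5),  |v_rel|² = 61
v_rel×d = (6)·(0) − (-5)·(20) = 100
since m = R²·61 − 100²:  R² = (10000 + -9024) / 61 = 16
R = √16 = 4  ⇒  r_B = 4 − 1 = 3

rB=3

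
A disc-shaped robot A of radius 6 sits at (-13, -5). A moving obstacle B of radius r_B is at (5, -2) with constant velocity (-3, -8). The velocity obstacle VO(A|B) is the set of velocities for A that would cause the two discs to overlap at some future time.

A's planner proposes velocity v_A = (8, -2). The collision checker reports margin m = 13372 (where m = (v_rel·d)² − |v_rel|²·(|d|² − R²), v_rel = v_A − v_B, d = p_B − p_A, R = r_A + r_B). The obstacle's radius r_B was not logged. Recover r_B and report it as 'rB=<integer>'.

m = 13372
d = (18, 3);  v_rel = (11, 6),  |v_rel|² = 157
v_rel×d = (11)·(3) − (6)·(18) = -75
since m = R²·157 − (-75)²:  R² = (5625 + 13372) / 157 = 121
R = √121 = 11  ⇒  r_B = 11 − 6 = 5

rB=5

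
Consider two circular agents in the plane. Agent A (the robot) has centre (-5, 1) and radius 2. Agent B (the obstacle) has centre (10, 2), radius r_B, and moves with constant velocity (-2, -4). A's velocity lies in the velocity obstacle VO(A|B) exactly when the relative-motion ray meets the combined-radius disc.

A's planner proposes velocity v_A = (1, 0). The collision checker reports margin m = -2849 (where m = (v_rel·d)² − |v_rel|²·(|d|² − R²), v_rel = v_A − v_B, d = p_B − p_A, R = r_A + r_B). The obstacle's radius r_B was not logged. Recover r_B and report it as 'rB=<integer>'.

m = -2849
d = (15, 1);  v_rel = (3, 4),  |v_rel|² = 25
v_rel×d = (3)·(1) − (4)·(15) = -57
since m = R²·25 − (-57)²:  R² = (3249 + -2849) / 25 = 16
R = √16 = 4  ⇒  r_B = 4 − 2 = 2

rB=2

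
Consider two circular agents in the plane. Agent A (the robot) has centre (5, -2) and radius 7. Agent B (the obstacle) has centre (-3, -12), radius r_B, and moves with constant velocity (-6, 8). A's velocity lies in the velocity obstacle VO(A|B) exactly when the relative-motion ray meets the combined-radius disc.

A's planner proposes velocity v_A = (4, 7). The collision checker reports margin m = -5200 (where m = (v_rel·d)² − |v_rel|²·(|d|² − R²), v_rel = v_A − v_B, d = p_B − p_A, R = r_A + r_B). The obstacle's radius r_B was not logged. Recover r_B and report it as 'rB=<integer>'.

m = -5200
d = (-8, -10);  v_rel = (10, -1),  |v_rel|² = 101
v_rel×d = (10)·(-10) − (-1)·(-8) = -108
since m = R²·101 − (-108)²:  R² = (11664 + -5200) / 101 = 64
R = √64 = 8  ⇒  r_B = 8 − 7 = 1

rB=1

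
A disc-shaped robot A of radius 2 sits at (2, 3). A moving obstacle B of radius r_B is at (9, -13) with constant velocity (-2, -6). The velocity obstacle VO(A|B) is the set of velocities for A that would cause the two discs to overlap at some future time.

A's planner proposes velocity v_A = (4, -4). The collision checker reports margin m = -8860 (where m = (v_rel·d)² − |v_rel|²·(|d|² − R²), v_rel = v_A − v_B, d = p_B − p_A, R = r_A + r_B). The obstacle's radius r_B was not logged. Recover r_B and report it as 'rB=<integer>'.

m = -8860
d = (7, -16);  v_rel = (6, 2),  |v_rel|² = 40
v_rel×d = (6)·(-16) − (2)·(7) = -110
since m = R²·40 − (-110)²:  R² = (12100 + -8860) / 40 = 81
R = √81 = 9  ⇒  r_B = 9 − 2 = 7

rB=7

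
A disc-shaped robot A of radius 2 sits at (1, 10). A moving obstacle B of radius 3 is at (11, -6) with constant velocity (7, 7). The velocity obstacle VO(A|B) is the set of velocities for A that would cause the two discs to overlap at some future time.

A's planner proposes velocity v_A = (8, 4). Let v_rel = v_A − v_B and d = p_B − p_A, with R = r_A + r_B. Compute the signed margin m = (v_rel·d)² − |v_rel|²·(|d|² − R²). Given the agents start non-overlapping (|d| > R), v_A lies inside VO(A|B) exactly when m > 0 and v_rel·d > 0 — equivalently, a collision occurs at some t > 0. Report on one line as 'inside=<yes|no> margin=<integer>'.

d = (10, -16),  |d|² = 356;  R = 2+3 = 5,  c = 356−5² = 331
v_rel = (1, -3),  |v_rel|² = 10;  v_rel·d = (1)·(10) + (-3)·(-16) = 58
10·t² − 116·t + 331 = 0  ⇒  m = 58² − 10·331 = 54
m = 54 > 0,  v_rel·d = 58 > 0  ⇒  inside

inside=yes margin=54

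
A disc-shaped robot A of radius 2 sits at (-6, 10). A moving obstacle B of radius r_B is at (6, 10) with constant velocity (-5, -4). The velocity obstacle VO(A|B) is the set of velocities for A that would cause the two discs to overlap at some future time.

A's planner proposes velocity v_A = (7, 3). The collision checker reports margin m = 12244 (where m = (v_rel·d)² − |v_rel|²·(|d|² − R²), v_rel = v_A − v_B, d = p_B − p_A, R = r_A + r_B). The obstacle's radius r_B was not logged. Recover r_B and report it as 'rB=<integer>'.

m = 12244
d = (12, 0);  v_rel = (12, 7),  |v_rel|² = 193
v_rel×d = (12)·(0) − (7)·(12) = -84
since m = R²·193 − (-84)²:  R² = (7056 + 12244) / 193 = 100
R = √100 = 10  ⇒  r_B = 10 − 2 = 8

rB=8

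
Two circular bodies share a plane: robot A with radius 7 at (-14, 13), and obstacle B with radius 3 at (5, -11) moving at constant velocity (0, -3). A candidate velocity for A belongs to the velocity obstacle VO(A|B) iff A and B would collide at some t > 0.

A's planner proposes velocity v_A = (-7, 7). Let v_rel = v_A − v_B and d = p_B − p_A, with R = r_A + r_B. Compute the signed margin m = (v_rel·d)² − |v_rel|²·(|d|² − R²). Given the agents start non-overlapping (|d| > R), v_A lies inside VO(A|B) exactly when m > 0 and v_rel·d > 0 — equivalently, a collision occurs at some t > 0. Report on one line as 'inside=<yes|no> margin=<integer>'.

d = (19, -24),  |d|² = 937;  R = 7+3 = 10,  c = 937−10² = 837
v_rel = (-7, 10),  |v_rel|² = 149;  v_rel·d = (-7)·(19) + (10)·(-24) = -373
149·t² + 746·t + 837 = 0  ⇒  m = (-373)² − 149·837 = 14416
m = 14416 > 0,  v_rel·d = -373 < 0  ⇒  outside

inside=no margin=14416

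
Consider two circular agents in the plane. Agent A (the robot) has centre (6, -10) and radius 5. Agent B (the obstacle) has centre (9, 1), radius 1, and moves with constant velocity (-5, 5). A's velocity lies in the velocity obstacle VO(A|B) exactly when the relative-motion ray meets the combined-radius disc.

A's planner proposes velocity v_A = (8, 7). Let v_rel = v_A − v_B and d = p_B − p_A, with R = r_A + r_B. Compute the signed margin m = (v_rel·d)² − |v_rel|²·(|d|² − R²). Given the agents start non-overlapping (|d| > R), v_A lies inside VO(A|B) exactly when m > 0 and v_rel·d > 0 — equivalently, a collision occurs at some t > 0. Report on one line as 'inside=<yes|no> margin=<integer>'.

d = (3, 11),  |d|² = 130;  R = 5+1 = 6,  c = 130−6² = 94
v_rel = (13, 2),  |v_rel|² = 173;  v_rel·d = (13)·(3) + (2)·(11) = 61
173·t² − 122·t + 94 = 0  ⇒  m = 61² − 173·94 = -12541
m = -12541 < 0,  v_rel·d = 61 > 0  ⇒  outside

inside=no margin=-12541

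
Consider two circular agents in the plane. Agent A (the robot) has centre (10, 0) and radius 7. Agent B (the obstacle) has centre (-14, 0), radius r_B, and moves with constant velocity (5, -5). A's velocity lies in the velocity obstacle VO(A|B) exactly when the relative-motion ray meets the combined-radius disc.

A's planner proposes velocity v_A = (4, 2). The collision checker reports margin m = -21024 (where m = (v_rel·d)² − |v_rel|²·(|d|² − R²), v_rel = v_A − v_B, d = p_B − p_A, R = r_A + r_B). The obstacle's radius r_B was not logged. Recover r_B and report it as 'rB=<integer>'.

m = -21024
d = (-24, 0);  v_rel = (-1, 7),  |v_rel|² = 50
v_rel×d = (-1)·(0) − (7)·(-24) = 168
since m = R²·50 − 168²:  R² = (28224 + -21024) / 50 = 144
R = √144 = 12  ⇒  r_B = 12 − 7 = 5

rB=5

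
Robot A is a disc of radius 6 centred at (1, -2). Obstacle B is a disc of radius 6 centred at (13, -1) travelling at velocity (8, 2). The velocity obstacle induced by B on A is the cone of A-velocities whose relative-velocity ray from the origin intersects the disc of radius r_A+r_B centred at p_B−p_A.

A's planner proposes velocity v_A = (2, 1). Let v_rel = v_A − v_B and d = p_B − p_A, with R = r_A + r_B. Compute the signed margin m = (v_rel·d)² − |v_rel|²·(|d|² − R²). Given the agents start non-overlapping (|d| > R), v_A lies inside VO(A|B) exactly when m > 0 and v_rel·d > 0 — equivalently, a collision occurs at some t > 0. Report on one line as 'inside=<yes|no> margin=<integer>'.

d = (12, 1),  |d|² = 145;  R = 6+6 = 12,  c = 145−12² = 1
v_rel = (-6, -1),  |v_rel|² = 37;  v_rel·d = (-6)·(12) + (-1)·(1) = -73
37·t² + 146·t + 1 = 0  ⇒  m = (-73)² − 37·1 = 5292
m = 5292 > 0,  v_rel·d = -73 < 0  ⇒  outside

inside=no margin=5292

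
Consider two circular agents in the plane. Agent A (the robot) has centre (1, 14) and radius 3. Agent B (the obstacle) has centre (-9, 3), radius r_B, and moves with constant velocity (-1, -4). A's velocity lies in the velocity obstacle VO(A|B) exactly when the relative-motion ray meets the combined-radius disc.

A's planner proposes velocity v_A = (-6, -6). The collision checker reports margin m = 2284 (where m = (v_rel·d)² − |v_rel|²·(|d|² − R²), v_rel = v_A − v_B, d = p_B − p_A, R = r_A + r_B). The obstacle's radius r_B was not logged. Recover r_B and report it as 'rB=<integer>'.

m = 2284
d = (-10, -11);  v_rel = (-5, -2),  |v_rel|² = 29
v_rel×d = (-5)·(-11) − (-2)·(-10) = 35
since m = R²·29 − 35²:  R² = (1225 + 2284) / 29 = 121
R = √121 = 11  ⇒  r_B = 11 − 3 = 8

rB=8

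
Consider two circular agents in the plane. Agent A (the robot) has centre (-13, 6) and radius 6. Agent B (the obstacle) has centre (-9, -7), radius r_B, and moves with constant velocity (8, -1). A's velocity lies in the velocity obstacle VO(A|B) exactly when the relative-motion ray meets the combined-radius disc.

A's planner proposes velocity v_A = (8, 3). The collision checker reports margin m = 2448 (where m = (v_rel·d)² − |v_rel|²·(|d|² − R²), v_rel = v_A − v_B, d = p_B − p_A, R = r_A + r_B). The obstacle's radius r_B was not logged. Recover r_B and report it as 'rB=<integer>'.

m = 2448
d = (4, -13);  v_rel = (0, 4),  |v_rel|² = 16
v_rel×d = (0)·(-13) − (4)·(4) = -16
since m = R²·16 − (-16)²:  R² = (256 + 2448) / 16 = 169
R = √169 = 13  ⇒  r_B = 13 − 6 = 7

rB=7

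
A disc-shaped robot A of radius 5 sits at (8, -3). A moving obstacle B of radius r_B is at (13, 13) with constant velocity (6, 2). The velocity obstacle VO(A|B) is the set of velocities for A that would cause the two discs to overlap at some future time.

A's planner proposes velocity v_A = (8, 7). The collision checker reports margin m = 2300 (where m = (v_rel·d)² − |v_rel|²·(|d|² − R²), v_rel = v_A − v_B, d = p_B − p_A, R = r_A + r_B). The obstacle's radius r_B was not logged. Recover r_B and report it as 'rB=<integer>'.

m = 2300
d = (5, 16);  v_rel = (2, 5),  |v_rel|² = 29
v_rel×d = (2)·(16) − (5)·(5) = 7
since m = R²·29 − 7²:  R² = (49 + 2300) / 29 = 81
R = √81 = 9  ⇒  r_B = 9 − 5 = 4

rB=4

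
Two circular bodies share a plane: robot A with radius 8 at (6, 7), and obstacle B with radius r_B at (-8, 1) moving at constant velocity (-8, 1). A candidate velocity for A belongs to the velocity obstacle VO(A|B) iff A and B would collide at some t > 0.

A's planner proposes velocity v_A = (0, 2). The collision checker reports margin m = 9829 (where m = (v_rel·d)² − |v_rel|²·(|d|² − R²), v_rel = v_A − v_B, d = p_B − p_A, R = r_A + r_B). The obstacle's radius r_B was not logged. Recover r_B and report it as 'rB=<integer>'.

m = 9829
d = (-14, -6);  v_rel = (8, 1),  |v_rel|² = 65
v_rel×d = (8)·(-6) − (1)·(-14) = -34
since m = R²·65 − (-34)²:  R² = (1156 + 9829) / 65 = 169
R = √169 = 13  ⇒  r_B = 13 − 8 = 5

rB=5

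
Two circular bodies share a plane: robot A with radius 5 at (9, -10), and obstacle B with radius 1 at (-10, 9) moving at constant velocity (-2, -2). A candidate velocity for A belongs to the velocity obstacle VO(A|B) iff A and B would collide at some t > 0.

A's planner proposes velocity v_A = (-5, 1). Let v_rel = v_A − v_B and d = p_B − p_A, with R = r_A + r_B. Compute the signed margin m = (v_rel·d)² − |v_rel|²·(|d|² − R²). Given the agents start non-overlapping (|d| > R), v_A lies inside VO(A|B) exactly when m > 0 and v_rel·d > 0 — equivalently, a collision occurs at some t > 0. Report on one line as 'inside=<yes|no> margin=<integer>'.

d = (-19, 19),  |d|² = 722;  R = 5+1 = 6,  c = 722−6² = 686
v_rel = (-3, 3),  |v_rel|² = 18;  v_rel·d = (-3)·(-19) + (3)·(19) = 114
18·t² − 228·t + 686 = 0  ⇒  m = 114² − 18·686 = 648
m = 648 > 0,  v_rel·d = 114 > 0  ⇒  inside

inside=yes margin=648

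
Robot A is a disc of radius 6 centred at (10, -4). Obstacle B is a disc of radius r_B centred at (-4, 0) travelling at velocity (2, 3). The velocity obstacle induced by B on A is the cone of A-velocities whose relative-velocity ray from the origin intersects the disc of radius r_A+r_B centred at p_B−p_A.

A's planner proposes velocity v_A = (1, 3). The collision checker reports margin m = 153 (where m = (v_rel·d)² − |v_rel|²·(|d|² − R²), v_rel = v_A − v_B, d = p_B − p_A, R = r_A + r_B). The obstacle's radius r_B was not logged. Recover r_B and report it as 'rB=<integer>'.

m = 153
d = (-14, 4);  v_rel = (-1, 0),  |v_rel|² = 1
v_rel×d = (-1)·(4) − (0)·(-14) = -4
since m = R²·1 − (-4)²:  R² = (16 + 153) / 1 = 169
R = √169 = 13  ⇒  r_B = 13 − 6 = 7

rB=7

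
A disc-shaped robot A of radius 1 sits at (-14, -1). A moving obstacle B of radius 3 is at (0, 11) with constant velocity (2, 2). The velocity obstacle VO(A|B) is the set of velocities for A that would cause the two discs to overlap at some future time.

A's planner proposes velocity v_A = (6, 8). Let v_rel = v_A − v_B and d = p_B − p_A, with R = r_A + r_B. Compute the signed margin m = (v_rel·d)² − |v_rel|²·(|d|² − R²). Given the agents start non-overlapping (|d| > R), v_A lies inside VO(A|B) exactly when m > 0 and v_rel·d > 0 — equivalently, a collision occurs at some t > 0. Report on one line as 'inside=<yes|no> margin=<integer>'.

d = (14, 12),  |d|² = 340;  R = 1+3 = 4,  c = 340−4² = 324
v_rel = (4, 6),  |v_rel|² = 52;  v_rel·d = (4)·(14) + (6)·(12) = 128
52·t² − 256·t + 324 = 0  ⇒  m = 128² − 52·324 = -464
m = -464 < 0,  v_rel·d = 128 > 0  ⇒  outside

inside=no margin=-464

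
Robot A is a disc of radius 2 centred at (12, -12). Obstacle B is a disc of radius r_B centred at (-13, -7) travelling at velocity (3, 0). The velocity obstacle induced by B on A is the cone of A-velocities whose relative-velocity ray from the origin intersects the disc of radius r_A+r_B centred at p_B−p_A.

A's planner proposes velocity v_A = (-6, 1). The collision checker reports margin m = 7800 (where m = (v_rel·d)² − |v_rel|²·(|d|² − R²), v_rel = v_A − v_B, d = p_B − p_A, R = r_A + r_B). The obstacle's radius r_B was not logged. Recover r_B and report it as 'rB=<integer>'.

m = 7800
d = (-25, 5);  v_rel = (-9, 1),  |v_rel|² = 82
v_rel×d = (-9)·(5) − (1)·(-25) = -20
since m = R²·82 − (-20)²:  R² = (400 + 7800) / 82 = 100
R = √100 = 10  ⇒  r_B = 10 − 2 = 8

rB=8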